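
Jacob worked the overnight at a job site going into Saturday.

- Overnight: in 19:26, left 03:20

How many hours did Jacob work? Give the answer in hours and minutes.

Overnight: 19:26 → midnight = 4 h 34 min; midnight → 03:20 = 3 h 20 min; span 7 h 54 min

7 h 54 min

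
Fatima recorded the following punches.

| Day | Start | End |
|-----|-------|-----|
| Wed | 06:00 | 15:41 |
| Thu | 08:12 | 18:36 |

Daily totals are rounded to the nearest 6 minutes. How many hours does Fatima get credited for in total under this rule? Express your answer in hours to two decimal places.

Wed: 06:00–15:41 = 9 h 41 min → rounds to 9 h 42 min
Thu: 08:12–18:36 = 10 h 24 min → rounds to 10 h 24 min
Total credited: 20 h 6 min.

20.10 hours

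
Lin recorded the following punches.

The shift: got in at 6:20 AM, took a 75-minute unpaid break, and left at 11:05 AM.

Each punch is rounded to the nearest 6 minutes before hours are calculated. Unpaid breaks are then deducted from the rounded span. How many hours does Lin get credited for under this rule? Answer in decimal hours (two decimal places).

3.55 hours

The shift: in 6:20 AM→6:18 AM, out 11:05 AM→11:06 AM; 4 h 48 min − 75 min = 3 h 33 min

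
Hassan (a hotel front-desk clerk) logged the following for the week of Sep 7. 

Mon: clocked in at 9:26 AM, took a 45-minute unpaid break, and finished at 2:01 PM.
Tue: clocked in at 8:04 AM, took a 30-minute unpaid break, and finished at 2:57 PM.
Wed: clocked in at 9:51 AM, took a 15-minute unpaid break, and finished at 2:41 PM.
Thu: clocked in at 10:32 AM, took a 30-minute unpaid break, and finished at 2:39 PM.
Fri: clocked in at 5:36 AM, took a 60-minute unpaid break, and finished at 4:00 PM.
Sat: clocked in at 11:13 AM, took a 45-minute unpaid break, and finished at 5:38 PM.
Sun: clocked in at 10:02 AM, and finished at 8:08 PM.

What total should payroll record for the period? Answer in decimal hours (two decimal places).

Mon: 9:26 AM–2:01 PM = 4 h 35 min; less 45 min break → 3 h 50 min
Tue: 8:04 AM–2:57 PM = 6 h 53 min; less 30 min break → 6 h 23 min
Wed: 9:51 AM–2:41 PM = 4 h 50 min; less 15 min break → 4 h 35 min
Thu: 10:32 AM–2:39 PM = 4 h 7 min; less 30 min break → 3 h 37 min
Fri: 5:36 AM–4:00 PM = 10 h 24 min; less 60 min break → 9 h 24 min
Sat: 11:13 AM–5:38 PM = 6 h 25 min; less 45 min break → 5 h 40 min
Sun: 10:02 AM–8:08 PM = 10 h 6 min
Total: 3 h 50 min + 6 h 23 min + 4 h 35 min + 3 h 37 min + 9 h 24 min + 5 h 40 min + 10 h 6 min = 43 h 35 min.

43.58 hours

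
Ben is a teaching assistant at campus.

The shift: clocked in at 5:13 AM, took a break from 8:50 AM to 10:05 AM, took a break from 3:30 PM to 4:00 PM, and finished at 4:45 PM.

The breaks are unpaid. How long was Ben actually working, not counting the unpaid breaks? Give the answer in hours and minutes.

9 h 47 min

The shift: 5:13 AM–4:45 PM = 11 h 32 min; less 105 min break → 9 h 47 min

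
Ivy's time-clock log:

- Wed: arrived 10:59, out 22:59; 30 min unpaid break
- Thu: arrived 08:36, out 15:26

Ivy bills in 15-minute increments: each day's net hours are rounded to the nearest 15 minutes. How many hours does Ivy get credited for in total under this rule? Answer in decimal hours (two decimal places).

Wed: 10:59–22:59 = 12 h 0 min − 30 min = 11 h 30 min → rounds to 11 h 30 min
Thu: 08:36–15:26 = 6 h 50 min → rounds to 6 h 45 min
Total credited: 18 h 15 min.

18.25 hours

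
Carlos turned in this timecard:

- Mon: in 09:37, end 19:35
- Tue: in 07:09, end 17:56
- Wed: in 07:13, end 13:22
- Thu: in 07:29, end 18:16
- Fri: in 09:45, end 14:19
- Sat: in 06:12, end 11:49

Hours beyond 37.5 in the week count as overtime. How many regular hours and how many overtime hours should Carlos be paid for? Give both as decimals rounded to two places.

Regular 37.50 hours, overtime 10.37 hours

Mon: 09:37–19:35 = 9 h 58 min
Tue: 07:09–17:56 = 10 h 47 min
Wed: 07:13–13:22 = 6 h 9 min
Thu: 07:29–18:16 = 10 h 47 min
Fri: 09:45–14:19 = 4 h 34 min
Sat: 06:12–11:49 = 5 h 37 min
Total worked: 47 h 52 min = 47.87 h.
Threshold 37.5 h → overtime 10 h 22 min, regular 37 h 30 min.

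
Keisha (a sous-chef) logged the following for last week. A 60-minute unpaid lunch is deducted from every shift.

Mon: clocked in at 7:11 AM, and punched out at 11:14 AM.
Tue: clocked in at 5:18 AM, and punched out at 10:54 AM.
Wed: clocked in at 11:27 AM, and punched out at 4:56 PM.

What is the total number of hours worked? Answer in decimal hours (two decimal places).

12.13 hours

Mon: 7:11 AM–11:14 AM = 4 h 3 min; less 60 min break → 3 h 3 min
Tue: 5:18 AM–10:54 AM = 5 h 36 min; less 60 min break → 4 h 36 min
Wed: 11:27 AM–4:56 PM = 5 h 29 min; less 60 min break → 4 h 29 min
Total: 3 h 3 min + 4 h 36 min + 4 h 29 min = 12 h 8 min.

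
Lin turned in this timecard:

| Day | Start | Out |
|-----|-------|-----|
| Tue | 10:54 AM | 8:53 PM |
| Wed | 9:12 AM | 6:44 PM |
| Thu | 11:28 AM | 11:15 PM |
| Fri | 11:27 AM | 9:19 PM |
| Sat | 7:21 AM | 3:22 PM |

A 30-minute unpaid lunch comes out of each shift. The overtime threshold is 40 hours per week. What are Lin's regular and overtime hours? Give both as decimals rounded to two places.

Tue: 10:54 AM–8:53 PM = 9 h 59 min; less 30 min break → 9 h 29 min
Wed: 9:12 AM–6:44 PM = 9 h 32 min; less 30 min break → 9 h 2 min
Thu: 11:28 AM–11:15 PM = 11 h 47 min; less 30 min break → 11 h 17 min
Fri: 11:27 AM–9:19 PM = 9 h 52 min; less 30 min break → 9 h 22 min
Sat: 7:21 AM–3:22 PM = 8 h 1 min; less 30 min break → 7 h 31 min
Total worked: 46 h 41 min = 46.68 h.
Threshold 40 h → overtime 6 h 41 min, regular 40 h 0 min.

Regular 40.00 hours, overtime 6.68 hours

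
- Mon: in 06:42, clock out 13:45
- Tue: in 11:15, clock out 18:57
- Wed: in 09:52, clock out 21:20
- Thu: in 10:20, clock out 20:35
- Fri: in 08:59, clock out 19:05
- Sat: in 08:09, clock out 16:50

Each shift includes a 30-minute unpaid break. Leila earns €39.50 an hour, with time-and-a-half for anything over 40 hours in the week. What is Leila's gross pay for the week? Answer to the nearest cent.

€2305.81

Mon: 06:42–13:45 = 7 h 3 min; less 30 min break → 6 h 33 min
Tue: 11:15–18:57 = 7 h 42 min; less 30 min break → 7 h 12 min
Wed: 09:52–21:20 = 11 h 28 min; less 30 min break → 10 h 58 min
Thu: 10:20–20:35 = 10 h 15 min; less 30 min break → 9 h 45 min
Fri: 08:59–19:05 = 10 h 6 min; less 30 min break → 9 h 36 min
Sat: 08:09–16:50 = 8 h 41 min; less 30 min break → 8 h 11 min
Total worked: 52 h 15 min = 3135 min.
Regular 40 h 0 min = 2400 min at €39.50/h; overtime 12 h 15 min = 735 min at €59.25/h.
Pay = (2400 × €39.50 + 735 × €59.25) ÷ 60 = €2305.81.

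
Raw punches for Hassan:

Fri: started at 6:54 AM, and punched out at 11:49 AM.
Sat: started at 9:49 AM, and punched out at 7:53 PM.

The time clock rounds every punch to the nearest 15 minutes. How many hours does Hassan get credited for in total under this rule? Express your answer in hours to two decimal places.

Fri: in 6:54 AM→7:00 AM, out 11:49 AM→11:45 AM; 4 h 45 min
Sat: in 9:49 AM→9:45 AM, out 7:53 PM→8:00 PM; 10 h 15 min
Total credited: 15 h 0 min.

15.00 hours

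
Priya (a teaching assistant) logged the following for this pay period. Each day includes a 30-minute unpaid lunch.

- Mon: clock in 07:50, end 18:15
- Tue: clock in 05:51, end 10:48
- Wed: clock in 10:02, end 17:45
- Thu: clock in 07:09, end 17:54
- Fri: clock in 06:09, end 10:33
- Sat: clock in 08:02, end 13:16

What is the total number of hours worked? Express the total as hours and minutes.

40 h 28 min

Mon: 07:50–18:15 = 10 h 25 min; less 30 min break → 9 h 55 min
Tue: 05:51–10:48 = 4 h 57 min; less 30 min break → 4 h 27 min
Wed: 10:02–17:45 = 7 h 43 min; less 30 min break → 7 h 13 min
Thu: 07:09–17:54 = 10 h 45 min; less 30 min break → 10 h 15 min
Fri: 06:09–10:33 = 4 h 24 min; less 30 min break → 3 h 54 min
Sat: 08:02–13:16 = 5 h 14 min; less 30 min break → 4 h 44 min
Total: 9 h 55 min + 4 h 27 min + 7 h 13 min + 10 h 15 min + 3 h 54 min + 4 h 44 min = 40 h 28 min.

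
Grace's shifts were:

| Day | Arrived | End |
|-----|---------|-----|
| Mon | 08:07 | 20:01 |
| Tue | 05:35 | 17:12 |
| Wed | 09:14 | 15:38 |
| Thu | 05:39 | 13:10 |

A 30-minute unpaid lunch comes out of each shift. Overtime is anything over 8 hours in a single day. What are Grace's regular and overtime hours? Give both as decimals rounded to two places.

Mon: 08:07–20:01 = 11 h 54 min; less 30 min break → 11 h 24 min
Tue: 05:35–17:12 = 11 h 37 min; less 30 min break → 11 h 7 min
Wed: 09:14–15:38 = 6 h 24 min; less 30 min break → 5 h 54 min
Thu: 05:39–13:10 = 7 h 31 min; less 30 min break → 7 h 1 min
Mon reg 8 h 0 min / OT 3 h 24 min; Tue reg 8 h 0 min / OT 3 h 7 min; Wed reg 5 h 54 min / OT 0 h 0 min; Thu reg 7 h 1 min / OT 0 h 0 min.
Totals: regular 28 h 55 min, overtime 6 h 31 min.

Regular 28.92 hours, overtime 6.52 hours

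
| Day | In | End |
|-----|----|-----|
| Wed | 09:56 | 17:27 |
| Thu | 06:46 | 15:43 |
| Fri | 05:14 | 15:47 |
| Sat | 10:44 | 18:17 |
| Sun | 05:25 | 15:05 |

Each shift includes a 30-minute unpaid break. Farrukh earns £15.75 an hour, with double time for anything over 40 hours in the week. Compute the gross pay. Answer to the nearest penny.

£684.60

Wed: 09:56–17:27 = 7 h 31 min; less 30 min break → 7 h 1 min
Thu: 06:46–15:43 = 8 h 57 min; less 30 min break → 8 h 27 min
Fri: 05:14–15:47 = 10 h 33 min; less 30 min break → 10 h 3 min
Sat: 10:44–18:17 = 7 h 33 min; less 30 min break → 7 h 3 min
Sun: 05:25–15:05 = 9 h 40 min; less 30 min break → 9 h 10 min
Total worked: 41 h 44 min = 2504 min.
Regular 40 h 0 min = 2400 min at £15.75/h; overtime 1 h 44 min = 104 min at £31.50/h.
Pay = (2400 × £15.75 + 104 × £31.50) ÷ 60 = £684.60.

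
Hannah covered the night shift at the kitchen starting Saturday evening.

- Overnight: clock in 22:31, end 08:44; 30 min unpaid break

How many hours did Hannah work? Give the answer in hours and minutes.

9 h 43 min

Overnight: 22:31 → midnight = 1 h 29 min; midnight → 08:44 = 8 h 44 min; span 10 h 13 min; less 30 min break → 9 h 43 min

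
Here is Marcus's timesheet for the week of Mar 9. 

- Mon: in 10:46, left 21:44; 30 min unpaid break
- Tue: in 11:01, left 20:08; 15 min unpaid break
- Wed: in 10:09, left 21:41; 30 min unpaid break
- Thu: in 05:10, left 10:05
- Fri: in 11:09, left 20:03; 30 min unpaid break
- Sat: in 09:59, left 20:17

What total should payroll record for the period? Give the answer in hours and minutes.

Mon: 10:46–21:44 = 10 h 58 min; less 30 min break → 10 h 28 min
Tue: 11:01–20:08 = 9 h 7 min; less 15 min break → 8 h 52 min
Wed: 10:09–21:41 = 11 h 32 min; less 30 min break → 11 h 2 min
Thu: 05:10–10:05 = 4 h 55 min
Fri: 11:09–20:03 = 8 h 54 min; less 30 min break → 8 h 24 min
Sat: 09:59–20:17 = 10 h 18 min
Total: 10 h 28 min + 8 h 52 min + 11 h 2 min + 4 h 55 min + 8 h 24 min + 10 h 18 min = 53 h 59 min.

53 h 59 min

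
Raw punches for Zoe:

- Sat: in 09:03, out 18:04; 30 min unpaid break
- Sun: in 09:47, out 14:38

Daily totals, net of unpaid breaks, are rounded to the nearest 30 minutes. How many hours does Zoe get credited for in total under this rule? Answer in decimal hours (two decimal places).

13.50 hours

Sat: 09:03–18:04 = 9 h 1 min − 30 min = 8 h 31 min → rounds to 8 h 30 min
Sun: 09:47–14:38 = 4 h 51 min → rounds to 5 h 0 min
Total credited: 13 h 30 min.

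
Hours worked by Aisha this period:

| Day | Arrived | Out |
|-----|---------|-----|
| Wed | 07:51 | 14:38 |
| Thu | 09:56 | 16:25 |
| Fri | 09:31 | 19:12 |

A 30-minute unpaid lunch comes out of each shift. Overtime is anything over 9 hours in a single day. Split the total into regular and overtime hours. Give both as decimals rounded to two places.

Wed: 07:51–14:38 = 6 h 47 min; less 30 min break → 6 h 17 min
Thu: 09:56–16:25 = 6 h 29 min; less 30 min break → 5 h 59 min
Fri: 09:31–19:12 = 9 h 41 min; less 30 min break → 9 h 11 min
Wed reg 6 h 17 min / OT 0 h 0 min; Thu reg 5 h 59 min / OT 0 h 0 min; Fri reg 9 h 0 min / OT 0 h 11 min.
Totals: regular 21 h 16 min, overtime 0 h 11 min.

Regular 21.27 hours, overtime 0.18 hours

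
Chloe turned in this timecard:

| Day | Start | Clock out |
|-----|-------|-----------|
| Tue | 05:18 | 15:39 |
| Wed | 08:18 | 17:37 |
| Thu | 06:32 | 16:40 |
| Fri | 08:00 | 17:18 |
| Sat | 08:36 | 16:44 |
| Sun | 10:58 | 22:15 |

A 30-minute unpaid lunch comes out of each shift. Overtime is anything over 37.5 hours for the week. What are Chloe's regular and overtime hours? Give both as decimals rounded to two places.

Tue: 05:18–15:39 = 10 h 21 min; less 30 min break → 9 h 51 min
Wed: 08:18–17:37 = 9 h 19 min; less 30 min break → 8 h 49 min
Thu: 06:32–16:40 = 10 h 8 min; less 30 min break → 9 h 38 min
Fri: 08:00–17:18 = 9 h 18 min; less 30 min break → 8 h 48 min
Sat: 08:36–16:44 = 8 h 8 min; less 30 min break → 7 h 38 min
Sun: 10:58–22:15 = 11 h 17 min; less 30 min break → 10 h 47 min
Total worked: 55 h 31 min = 55.52 h.
Threshold 37.5 h → overtime 18 h 1 min, regular 37 h 30 min.

Regular 37.50 hours, overtime 18.02 hours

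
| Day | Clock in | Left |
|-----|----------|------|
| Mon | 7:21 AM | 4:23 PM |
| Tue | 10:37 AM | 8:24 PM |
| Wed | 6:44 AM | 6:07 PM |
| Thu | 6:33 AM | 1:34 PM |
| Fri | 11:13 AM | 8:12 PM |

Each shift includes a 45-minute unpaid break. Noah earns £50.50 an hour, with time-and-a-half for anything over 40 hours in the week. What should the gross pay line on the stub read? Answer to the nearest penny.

Mon: 7:21 AM–4:23 PM = 9 h 2 min; less 45 min break → 8 h 17 min
Tue: 10:37 AM–8:24 PM = 9 h 47 min; less 45 min break → 9 h 2 min
Wed: 6:44 AM–6:07 PM = 11 h 23 min; less 45 min break → 10 h 38 min
Thu: 6:33 AM–1:34 PM = 7 h 1 min; less 45 min break → 6 h 16 min
Fri: 11:13 AM–8:12 PM = 8 h 59 min; less 45 min break → 8 h 14 min
Total worked: 42 h 27 min = 2547 min.
Regular 40 h 0 min = 2400 min at £50.50/h; overtime 2 h 27 min = 147 min at £75.75/h.
Pay = (2400 × £50.50 + 147 × £75.75) ÷ 60 = £2205.59.

£2205.59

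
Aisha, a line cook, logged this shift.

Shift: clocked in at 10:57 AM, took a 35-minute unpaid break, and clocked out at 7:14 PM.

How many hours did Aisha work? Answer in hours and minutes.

Shift: 10:57 AM–7:14 PM = 8 h 17 min; less 35 min break → 7 h 42 min

7 h 42 min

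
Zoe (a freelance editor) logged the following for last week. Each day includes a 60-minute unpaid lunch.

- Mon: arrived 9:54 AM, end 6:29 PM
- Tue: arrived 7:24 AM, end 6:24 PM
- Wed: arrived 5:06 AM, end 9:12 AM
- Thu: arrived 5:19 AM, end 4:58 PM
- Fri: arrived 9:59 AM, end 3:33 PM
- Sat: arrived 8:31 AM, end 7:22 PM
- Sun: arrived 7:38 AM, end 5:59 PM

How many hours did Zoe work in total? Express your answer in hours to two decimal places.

Mon: 9:54 AM–6:29 PM = 8 h 35 min; less 60 min break → 7 h 35 min
Tue: 7:24 AM–6:24 PM = 11 h 0 min; less 60 min break → 10 h 0 min
Wed: 5:06 AM–9:12 AM = 4 h 6 min; less 60 min break → 3 h 6 min
Thu: 5:19 AM–4:58 PM = 11 h 39 min; less 60 min break → 10 h 39 min
Fri: 9:59 AM–3:33 PM = 5 h 34 min; less 60 min break → 4 h 34 min
Sat: 8:31 AM–7:22 PM = 10 h 51 min; less 60 min break → 9 h 51 min
Sun: 7:38 AM–5:59 PM = 10 h 21 min; less 60 min break → 9 h 21 min
Total: 7 h 35 min + 10 h 0 min + 3 h 6 min + 10 h 39 min + 4 h 34 min + 9 h 51 min + 9 h 21 min = 55 h 6 min.

55.10 hours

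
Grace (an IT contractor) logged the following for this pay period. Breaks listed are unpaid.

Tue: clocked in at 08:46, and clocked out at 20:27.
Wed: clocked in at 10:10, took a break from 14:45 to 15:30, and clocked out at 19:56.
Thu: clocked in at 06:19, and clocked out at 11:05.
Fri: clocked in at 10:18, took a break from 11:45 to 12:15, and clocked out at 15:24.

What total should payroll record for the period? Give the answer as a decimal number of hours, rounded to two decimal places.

Tue: 08:46–20:27 = 11 h 41 min
Wed: 10:10–19:56 = 9 h 46 min; less 45 min break → 9 h 1 min
Thu: 06:19–11:05 = 4 h 46 min
Fri: 10:18–15:24 = 5 h 6 min; less 30 min break → 4 h 36 min
Total: 11 h 41 min + 9 h 1 min + 4 h 46 min + 4 h 36 min = 30 h 4 min.

30.07 hours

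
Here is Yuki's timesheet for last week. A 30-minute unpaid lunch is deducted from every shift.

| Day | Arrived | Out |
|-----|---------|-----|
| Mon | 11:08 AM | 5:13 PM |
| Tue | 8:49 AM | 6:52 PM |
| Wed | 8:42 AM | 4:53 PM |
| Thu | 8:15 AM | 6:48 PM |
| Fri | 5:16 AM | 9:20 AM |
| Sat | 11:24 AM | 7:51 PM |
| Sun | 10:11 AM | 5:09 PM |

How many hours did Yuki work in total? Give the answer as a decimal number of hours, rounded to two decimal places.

50.85 hours

Mon: 11:08 AM–5:13 PM = 6 h 5 min; less 30 min break → 5 h 35 min
Tue: 8:49 AM–6:52 PM = 10 h 3 min; less 30 min break → 9 h 33 min
Wed: 8:42 AM–4:53 PM = 8 h 11 min; less 30 min break → 7 h 41 min
Thu: 8:15 AM–6:48 PM = 10 h 33 min; less 30 min break → 10 h 3 min
Fri: 5:16 AM–9:20 AM = 4 h 4 min; less 30 min break → 3 h 34 min
Sat: 11:24 AM–7:51 PM = 8 h 27 min; less 30 min break → 7 h 57 min
Sun: 10:11 AM–5:09 PM = 6 h 58 min; less 30 min break → 6 h 28 min
Total: 5 h 35 min + 9 h 33 min + 7 h 41 min + 10 h 3 min + 3 h 34 min + 7 h 57 min + 6 h 28 min = 50 h 51 min.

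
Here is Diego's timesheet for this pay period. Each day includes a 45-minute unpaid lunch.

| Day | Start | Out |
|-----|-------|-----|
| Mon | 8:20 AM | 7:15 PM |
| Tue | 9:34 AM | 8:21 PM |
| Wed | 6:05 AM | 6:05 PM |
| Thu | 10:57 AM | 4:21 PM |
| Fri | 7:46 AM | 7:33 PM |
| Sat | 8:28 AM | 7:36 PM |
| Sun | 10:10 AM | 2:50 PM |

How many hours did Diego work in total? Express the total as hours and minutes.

Mon: 8:20 AM–7:15 PM = 10 h 55 min; less 45 min break → 10 h 10 min
Tue: 9:34 AM–8:21 PM = 10 h 47 min; less 45 min break → 10 h 2 min
Wed: 6:05 AM–6:05 PM = 12 h 0 min; less 45 min break → 11 h 15 min
Thu: 10:57 AM–4:21 PM = 5 h 24 min; less 45 min break → 4 h 39 min
Fri: 7:46 AM–7:33 PM = 11 h 47 min; less 45 min break → 11 h 2 min
Sat: 8:28 AM–7:36 PM = 11 h 8 min; less 45 min break → 10 h 23 min
Sun: 10:10 AM–2:50 PM = 4 h 40 min; less 45 min break → 3 h 55 min
Total: 10 h 10 min + 10 h 2 min + 11 h 15 min + 4 h 39 min + 11 h 2 min + 10 h 23 min + 3 h 55 min = 61 h 26 min.

61 h 26 min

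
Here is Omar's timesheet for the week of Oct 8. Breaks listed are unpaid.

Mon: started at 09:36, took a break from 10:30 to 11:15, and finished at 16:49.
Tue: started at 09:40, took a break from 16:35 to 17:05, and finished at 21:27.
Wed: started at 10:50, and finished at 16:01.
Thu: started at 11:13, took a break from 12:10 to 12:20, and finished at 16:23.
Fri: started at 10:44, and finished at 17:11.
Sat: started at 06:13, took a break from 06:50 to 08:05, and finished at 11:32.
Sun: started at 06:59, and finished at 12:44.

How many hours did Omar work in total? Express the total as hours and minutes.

44 h 12 min

Mon: 09:36–16:49 = 7 h 13 min; less 45 min break → 6 h 28 min
Tue: 09:40–21:27 = 11 h 47 min; less 30 min break → 11 h 17 min
Wed: 10:50–16:01 = 5 h 11 min
Thu: 11:13–16:23 = 5 h 10 min; less 10 min break → 5 h 0 min
Fri: 10:44–17:11 = 6 h 27 min
Sat: 06:13–11:32 = 5 h 19 min; less 75 min break → 4 h 4 min
Sun: 06:59–12:44 = 5 h 45 min
Total: 6 h 28 min + 11 h 17 min + 5 h 11 min + 5 h 0 min + 6 h 27 min + 4 h 4 min + 5 h 45 min = 44 h 12 min.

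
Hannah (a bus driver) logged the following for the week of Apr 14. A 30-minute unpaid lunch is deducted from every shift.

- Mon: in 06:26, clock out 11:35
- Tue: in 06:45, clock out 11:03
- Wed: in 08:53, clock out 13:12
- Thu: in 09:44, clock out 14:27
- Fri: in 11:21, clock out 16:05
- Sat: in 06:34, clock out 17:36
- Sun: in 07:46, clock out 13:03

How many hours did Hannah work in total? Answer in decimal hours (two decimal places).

Mon: 06:26–11:35 = 5 h 9 min; less 30 min break → 4 h 39 min
Tue: 06:45–11:03 = 4 h 18 min; less 30 min break → 3 h 48 min
Wed: 08:53–13:12 = 4 h 19 min; less 30 min break → 3 h 49 min
Thu: 09:44–14:27 = 4 h 43 min; less 30 min break → 4 h 13 min
Fri: 11:21–16:05 = 4 h 44 min; less 30 min break → 4 h 14 min
Sat: 06:34–17:36 = 11 h 2 min; less 30 min break → 10 h 32 min
Sun: 07:46–13:03 = 5 h 17 min; less 30 min break → 4 h 47 min
Total: 4 h 39 min + 3 h 48 min + 3 h 49 min + 4 h 13 min + 4 h 14 min + 10 h 32 min + 4 h 47 min = 36 h 2 min.

36.03 hours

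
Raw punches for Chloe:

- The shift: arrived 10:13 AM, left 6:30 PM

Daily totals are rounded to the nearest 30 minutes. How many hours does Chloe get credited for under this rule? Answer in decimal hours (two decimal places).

8.50 hours

The shift: 10:13 AM–6:30 PM = 8 h 17 min → rounds to 8 h 30 min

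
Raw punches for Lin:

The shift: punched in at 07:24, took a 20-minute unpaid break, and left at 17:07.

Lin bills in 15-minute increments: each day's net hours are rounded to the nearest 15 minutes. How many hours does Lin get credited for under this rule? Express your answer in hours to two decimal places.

The shift: 07:24–17:07 = 9 h 43 min − 20 min = 9 h 23 min → rounds to 9 h 30 min

9.50 hours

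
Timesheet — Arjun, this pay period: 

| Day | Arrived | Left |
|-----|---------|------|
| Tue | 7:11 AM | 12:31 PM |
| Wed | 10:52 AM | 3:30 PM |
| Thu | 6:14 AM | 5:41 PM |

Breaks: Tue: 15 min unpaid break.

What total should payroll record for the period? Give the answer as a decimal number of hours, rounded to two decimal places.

Tue: 7:11 AM–12:31 PM = 5 h 20 min; less 15 min break → 5 h 5 min
Wed: 10:52 AM–3:30 PM = 4 h 38 min
Thu: 6:14 AM–5:41 PM = 11 h 27 min
Total: 5 h 5 min + 4 h 38 min + 11 h 27 min = 21 h 10 min.

21.17 hours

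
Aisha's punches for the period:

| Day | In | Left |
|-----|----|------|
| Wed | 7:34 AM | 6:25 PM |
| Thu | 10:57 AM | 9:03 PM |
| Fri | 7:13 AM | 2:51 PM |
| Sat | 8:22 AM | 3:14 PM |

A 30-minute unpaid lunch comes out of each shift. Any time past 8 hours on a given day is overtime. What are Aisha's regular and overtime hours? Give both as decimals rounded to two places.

Wed: 7:34 AM–6:25 PM = 10 h 51 min; less 30 min break → 10 h 21 min
Thu: 10:57 AM–9:03 PM = 10 h 6 min; less 30 min break → 9 h 36 min
Fri: 7:13 AM–2:51 PM = 7 h 38 min; less 30 min break → 7 h 8 min
Sat: 8:22 AM–3:14 PM = 6 h 52 min; less 30 min break → 6 h 22 min
Wed reg 8 h 0 min / OT 2 h 21 min; Thu reg 8 h 0 min / OT 1 h 36 min; Fri reg 7 h 8 min / OT 0 h 0 min; Sat reg 6 h 22 min / OT 0 h 0 min.
Totals: regular 29 h 30 min, overtime 3 h 57 min.

Regular 29.50 hours, overtime 3.95 hours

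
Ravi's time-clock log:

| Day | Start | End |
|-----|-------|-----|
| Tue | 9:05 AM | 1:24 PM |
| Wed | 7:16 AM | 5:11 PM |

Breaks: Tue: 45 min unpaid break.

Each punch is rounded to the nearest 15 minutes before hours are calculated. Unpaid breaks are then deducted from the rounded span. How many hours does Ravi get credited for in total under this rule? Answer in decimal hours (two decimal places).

13.75 hours

Tue: in 9:05 AM→9:00 AM, out 1:24 PM→1:30 PM; 4 h 30 min − 45 min = 3 h 45 min
Wed: in 7:16 AM→7:15 AM, out 5:11 PM→5:15 PM; 10 h 0 min
Total credited: 13 h 45 min.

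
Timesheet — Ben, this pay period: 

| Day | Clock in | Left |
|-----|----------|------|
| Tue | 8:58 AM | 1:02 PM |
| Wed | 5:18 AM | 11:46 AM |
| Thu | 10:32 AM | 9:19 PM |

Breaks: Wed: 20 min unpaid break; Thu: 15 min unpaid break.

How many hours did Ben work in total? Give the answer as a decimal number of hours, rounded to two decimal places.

Tue: 8:58 AM–1:02 PM = 4 h 4 min
Wed: 5:18 AM–11:46 AM = 6 h 28 min; less 20 min break → 6 h 8 min
Thu: 10:32 AM–9:19 PM = 10 h 47 min; less 15 min break → 10 h 32 min
Total: 4 h 4 min + 6 h 8 min + 10 h 32 min = 20 h 44 min.

20.73 hours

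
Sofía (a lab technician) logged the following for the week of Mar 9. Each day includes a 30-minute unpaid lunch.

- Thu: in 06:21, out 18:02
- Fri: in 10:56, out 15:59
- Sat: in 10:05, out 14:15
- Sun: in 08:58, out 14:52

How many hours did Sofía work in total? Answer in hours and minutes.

24 h 48 min

Thu: 06:21–18:02 = 11 h 41 min; less 30 min break → 11 h 11 min
Fri: 10:56–15:59 = 5 h 3 min; less 30 min break → 4 h 33 min
Sat: 10:05–14:15 = 4 h 10 min; less 30 min break → 3 h 40 min
Sun: 08:58–14:52 = 5 h 54 min; less 30 min break → 5 h 24 min
Total: 11 h 11 min + 4 h 33 min + 3 h 40 min + 5 h 24 min = 24 h 48 min.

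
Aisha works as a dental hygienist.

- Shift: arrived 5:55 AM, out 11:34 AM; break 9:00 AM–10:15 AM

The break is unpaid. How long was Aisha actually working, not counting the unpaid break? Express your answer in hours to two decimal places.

Shift: 5:55 AM–11:34 AM = 5 h 39 min; less 75 min break → 4 h 24 min

4.40 hours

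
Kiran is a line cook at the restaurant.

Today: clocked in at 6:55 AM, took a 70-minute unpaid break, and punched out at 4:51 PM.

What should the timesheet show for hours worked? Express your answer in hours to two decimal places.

Today: 6:55 AM–4:51 PM = 9 h 56 min; less 70 min break → 8 h 46 min

8.77 hours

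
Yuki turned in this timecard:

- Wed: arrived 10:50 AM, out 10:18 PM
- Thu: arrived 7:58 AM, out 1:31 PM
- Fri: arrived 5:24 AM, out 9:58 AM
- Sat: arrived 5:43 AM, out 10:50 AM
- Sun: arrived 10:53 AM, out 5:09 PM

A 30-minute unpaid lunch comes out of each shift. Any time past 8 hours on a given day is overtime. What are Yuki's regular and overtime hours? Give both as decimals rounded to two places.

Regular 27.50 hours, overtime 2.97 hours

Wed: 10:50 AM–10:18 PM = 11 h 28 min; less 30 min break → 10 h 58 min
Thu: 7:58 AM–1:31 PM = 5 h 33 min; less 30 min break → 5 h 3 min
Fri: 5:24 AM–9:58 AM = 4 h 34 min; less 30 min break → 4 h 4 min
Sat: 5:43 AM–10:50 AM = 5 h 7 min; less 30 min break → 4 h 37 min
Sun: 10:53 AM–5:09 PM = 6 h 16 min; less 30 min break → 5 h 46 min
Wed reg 8 h 0 min / OT 2 h 58 min; Thu reg 5 h 3 min / OT 0 h 0 min; Fri reg 4 h 4 min / OT 0 h 0 min; Sat reg 4 h 37 min / OT 0 h 0 min; Sun reg 5 h 46 min / OT 0 h 0 min.
Totals: regular 27 h 30 min, overtime 2 h 58 min.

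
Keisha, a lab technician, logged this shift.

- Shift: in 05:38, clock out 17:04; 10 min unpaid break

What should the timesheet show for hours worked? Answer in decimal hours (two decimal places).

11.27 hours

Shift: 05:38–17:04 = 11 h 26 min; less 10 min break → 11 h 16 min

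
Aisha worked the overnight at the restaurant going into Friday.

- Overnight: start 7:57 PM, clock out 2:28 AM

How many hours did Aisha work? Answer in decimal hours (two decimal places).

Overnight: 7:57 PM → midnight = 4 h 3 min; midnight → 2:28 AM = 2 h 28 min; span 6 h 31 min

6.52 hours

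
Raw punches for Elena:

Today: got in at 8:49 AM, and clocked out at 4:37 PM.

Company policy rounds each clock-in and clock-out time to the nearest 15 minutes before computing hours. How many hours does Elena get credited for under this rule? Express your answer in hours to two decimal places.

Today: in 8:49 AM→8:45 AM, out 4:37 PM→4:30 PM; 7 h 45 min

7.75 hours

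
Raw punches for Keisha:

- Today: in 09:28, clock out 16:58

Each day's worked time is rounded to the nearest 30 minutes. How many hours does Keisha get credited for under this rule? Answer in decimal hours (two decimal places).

Today: 09:28–16:58 = 7 h 30 min → rounds to 7 h 30 min

7.50 hours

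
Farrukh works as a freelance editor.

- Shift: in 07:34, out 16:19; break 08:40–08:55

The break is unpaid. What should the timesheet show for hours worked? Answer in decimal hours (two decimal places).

Shift: 07:34–16:19 = 8 h 45 min; less 15 min break → 8 h 30 min

8.50 hours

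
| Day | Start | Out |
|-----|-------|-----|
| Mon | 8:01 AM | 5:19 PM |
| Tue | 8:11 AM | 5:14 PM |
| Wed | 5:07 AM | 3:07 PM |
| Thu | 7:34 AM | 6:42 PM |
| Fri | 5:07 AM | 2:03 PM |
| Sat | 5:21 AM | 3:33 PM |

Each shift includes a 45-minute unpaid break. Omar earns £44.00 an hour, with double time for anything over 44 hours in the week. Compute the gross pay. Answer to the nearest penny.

£2826.27

Mon: 8:01 AM–5:19 PM = 9 h 18 min; less 45 min break → 8 h 33 min
Tue: 8:11 AM–5:14 PM = 9 h 3 min; less 45 min break → 8 h 18 min
Wed: 5:07 AM–3:07 PM = 10 h 0 min; less 45 min break → 9 h 15 min
Thu: 7:34 AM–6:42 PM = 11 h 8 min; less 45 min break → 10 h 23 min
Fri: 5:07 AM–2:03 PM = 8 h 56 min; less 45 min break → 8 h 11 min
Sat: 5:21 AM–3:33 PM = 10 h 12 min; less 45 min break → 9 h 27 min
Total worked: 54 h 7 min = 3247 min.
Regular 44 h 0 min = 2640 min at £44.00/h; overtime 10 h 7 min = 607 min at £88.00/h.
Pay = (2640 × £44.00 + 607 × £88.00) ÷ 60 = £2826.27.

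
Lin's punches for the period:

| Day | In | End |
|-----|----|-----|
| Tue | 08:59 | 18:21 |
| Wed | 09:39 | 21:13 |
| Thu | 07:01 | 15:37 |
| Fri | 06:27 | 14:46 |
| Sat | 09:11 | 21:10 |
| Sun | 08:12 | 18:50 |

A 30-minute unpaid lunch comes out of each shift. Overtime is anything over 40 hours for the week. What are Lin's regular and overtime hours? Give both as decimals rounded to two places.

Regular 40.00 hours, overtime 17.47 hours

Tue: 08:59–18:21 = 9 h 22 min; less 30 min break → 8 h 52 min
Wed: 09:39–21:13 = 11 h 34 min; less 30 min break → 11 h 4 min
Thu: 07:01–15:37 = 8 h 36 min; less 30 min break → 8 h 6 min
Fri: 06:27–14:46 = 8 h 19 min; less 30 min break → 7 h 49 min
Sat: 09:11–21:10 = 11 h 59 min; less 30 min break → 11 h 29 min
Sun: 08:12–18:50 = 10 h 38 min; less 30 min break → 10 h 8 min
Total worked: 57 h 28 min = 57.47 h.
Threshold 40 h → overtime 17 h 28 min, regular 40 h 0 min.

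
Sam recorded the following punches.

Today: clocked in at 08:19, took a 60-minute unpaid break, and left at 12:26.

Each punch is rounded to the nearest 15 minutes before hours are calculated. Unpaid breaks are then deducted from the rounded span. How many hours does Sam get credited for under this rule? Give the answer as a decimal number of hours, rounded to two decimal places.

Today: in 08:19→08:15, out 12:26→12:30; 4 h 15 min − 60 min = 3 h 15 min

3.25 hours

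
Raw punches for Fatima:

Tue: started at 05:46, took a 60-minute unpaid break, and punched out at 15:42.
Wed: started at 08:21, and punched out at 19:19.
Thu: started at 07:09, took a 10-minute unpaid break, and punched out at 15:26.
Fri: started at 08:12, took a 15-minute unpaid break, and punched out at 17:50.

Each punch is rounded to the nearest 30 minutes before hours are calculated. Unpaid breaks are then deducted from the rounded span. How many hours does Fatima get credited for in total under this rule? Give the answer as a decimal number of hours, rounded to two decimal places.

37.58 hours

Tue: in 05:46→06:00, out 15:42→15:30; 9 h 30 min − 60 min = 8 h 30 min
Wed: in 08:21→08:30, out 19:19→19:30; 11 h 0 min
Thu: in 07:09→07:00, out 15:26→15:30; 8 h 30 min − 10 min = 8 h 20 min
Fri: in 08:12→08:00, out 17:50→18:00; 10 h 0 min − 15 min = 9 h 45 min
Total credited: 37 h 35 min.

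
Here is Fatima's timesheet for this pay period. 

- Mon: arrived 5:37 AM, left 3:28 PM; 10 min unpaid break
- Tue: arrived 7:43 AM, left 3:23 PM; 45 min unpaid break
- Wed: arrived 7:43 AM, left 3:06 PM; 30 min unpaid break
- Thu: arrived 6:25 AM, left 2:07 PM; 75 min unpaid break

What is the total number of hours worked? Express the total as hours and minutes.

Mon: 5:37 AM–3:28 PM = 9 h 51 min; less 10 min break → 9 h 41 min
Tue: 7:43 AM–3:23 PM = 7 h 40 min; less 45 min break → 6 h 55 min
Wed: 7:43 AM–3:06 PM = 7 h 23 min; less 30 min break → 6 h 53 min
Thu: 6:25 AM–2:07 PM = 7 h 42 min; less 75 min break → 6 h 27 min
Total: 9 h 41 min + 6 h 55 min + 6 h 53 min + 6 h 27 min = 29 h 56 min.

29 h 56 min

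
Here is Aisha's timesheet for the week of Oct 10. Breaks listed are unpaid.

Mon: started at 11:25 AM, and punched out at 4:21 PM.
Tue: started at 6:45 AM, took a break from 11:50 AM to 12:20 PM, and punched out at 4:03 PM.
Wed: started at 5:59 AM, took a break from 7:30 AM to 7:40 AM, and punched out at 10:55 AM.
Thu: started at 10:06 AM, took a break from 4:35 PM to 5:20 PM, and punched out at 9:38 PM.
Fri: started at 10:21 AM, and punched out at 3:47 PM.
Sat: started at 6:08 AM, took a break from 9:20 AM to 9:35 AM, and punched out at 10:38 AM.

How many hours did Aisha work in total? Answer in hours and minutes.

Mon: 11:25 AM–4:21 PM = 4 h 56 min
Tue: 6:45 AM–4:03 PM = 9 h 18 min; less 30 min break → 8 h 48 min
Wed: 5:59 AM–10:55 AM = 4 h 56 min; less 10 min break → 4 h 46 min
Thu: 10:06 AM–9:38 PM = 11 h 32 min; less 45 min break → 10 h 47 min
Fri: 10:21 AM–3:47 PM = 5 h 26 min
Sat: 6:08 AM–10:38 AM = 4 h 30 min; less 15 min break → 4 h 15 min
Total: 4 h 56 min + 8 h 48 min + 4 h 46 min + 10 h 47 min + 5 h 26 min + 4 h 15 min = 38 h 58 min.

38 h 58 min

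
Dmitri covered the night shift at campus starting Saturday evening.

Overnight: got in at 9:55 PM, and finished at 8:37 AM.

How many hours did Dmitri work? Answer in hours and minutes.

10 h 42 min

Overnight: 9:55 PM → midnight = 2 h 5 min; midnight → 8:37 AM = 8 h 37 min; span 10 h 42 min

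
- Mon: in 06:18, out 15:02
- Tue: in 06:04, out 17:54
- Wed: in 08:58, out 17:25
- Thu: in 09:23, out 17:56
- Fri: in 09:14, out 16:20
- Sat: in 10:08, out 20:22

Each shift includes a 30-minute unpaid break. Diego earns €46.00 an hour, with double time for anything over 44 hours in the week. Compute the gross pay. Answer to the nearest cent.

€2750.80

Mon: 06:18–15:02 = 8 h 44 min; less 30 min break → 8 h 14 min
Tue: 06:04–17:54 = 11 h 50 min; less 30 min break → 11 h 20 min
Wed: 08:58–17:25 = 8 h 27 min; less 30 min break → 7 h 57 min
Thu: 09:23–17:56 = 8 h 33 min; less 30 min break → 8 h 3 min
Fri: 09:14–16:20 = 7 h 6 min; less 30 min break → 6 h 36 min
Sat: 10:08–20:22 = 10 h 14 min; less 30 min break → 9 h 44 min
Total worked: 51 h 54 min = 3114 min.
Regular 44 h 0 min = 2640 min at €46.00/h; overtime 7 h 54 min = 474 min at €92.00/h.
Pay = (2640 × €46.00 + 474 × €92.00) ÷ 60 = €2750.80.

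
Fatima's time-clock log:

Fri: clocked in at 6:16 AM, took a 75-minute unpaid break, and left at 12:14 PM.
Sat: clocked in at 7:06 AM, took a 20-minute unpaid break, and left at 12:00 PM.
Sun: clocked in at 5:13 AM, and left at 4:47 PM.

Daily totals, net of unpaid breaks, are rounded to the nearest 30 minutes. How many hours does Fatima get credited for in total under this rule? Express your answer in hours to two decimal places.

20.50 hours

Fri: 6:16 AM–12:14 PM = 5 h 58 min − 75 min = 4 h 43 min → rounds to 4 h 30 min
Sat: 7:06 AM–12:00 PM = 4 h 54 min − 20 min = 4 h 34 min → rounds to 4 h 30 min
Sun: 5:13 AM–4:47 PM = 11 h 34 min → rounds to 11 h 30 min
Total credited: 20 h 30 min.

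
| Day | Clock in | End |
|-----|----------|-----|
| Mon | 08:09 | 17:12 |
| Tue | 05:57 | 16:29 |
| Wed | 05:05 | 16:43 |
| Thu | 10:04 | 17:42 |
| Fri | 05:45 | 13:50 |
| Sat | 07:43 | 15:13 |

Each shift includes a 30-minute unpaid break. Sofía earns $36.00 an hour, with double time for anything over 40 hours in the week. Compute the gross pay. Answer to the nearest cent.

$2263.20

Mon: 08:09–17:12 = 9 h 3 min; less 30 min break → 8 h 33 min
Tue: 05:57–16:29 = 10 h 32 min; less 30 min break → 10 h 2 min
Wed: 05:05–16:43 = 11 h 38 min; less 30 min break → 11 h 8 min
Thu: 10:04–17:42 = 7 h 38 min; less 30 min break → 7 h 8 min
Fri: 05:45–13:50 = 8 h 5 min; less 30 min break → 7 h 35 min
Sat: 07:43–15:13 = 7 h 30 min; less 30 min break → 7 h 0 min
Total worked: 51 h 26 min = 3086 min.
Regular 40 h 0 min = 2400 min at $36.00/h; overtime 11 h 26 min = 686 min at $72.00/h.
Pay = (2400 × $36.00 + 686 × $72.00) ÷ 60 = $2263.20.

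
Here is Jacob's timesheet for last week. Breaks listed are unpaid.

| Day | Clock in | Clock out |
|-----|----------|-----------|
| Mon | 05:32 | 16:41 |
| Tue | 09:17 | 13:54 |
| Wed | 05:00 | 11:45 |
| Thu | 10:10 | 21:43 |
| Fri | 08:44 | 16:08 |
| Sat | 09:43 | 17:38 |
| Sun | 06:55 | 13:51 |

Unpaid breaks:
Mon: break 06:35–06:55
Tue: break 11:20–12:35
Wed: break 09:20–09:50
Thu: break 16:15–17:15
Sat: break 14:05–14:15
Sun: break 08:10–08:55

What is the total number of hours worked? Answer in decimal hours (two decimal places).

Mon: 05:32–16:41 = 11 h 9 min; less 20 min break → 10 h 49 min
Tue: 09:17–13:54 = 4 h 37 min; less 75 min break → 3 h 22 min
Wed: 05:00–11:45 = 6 h 45 min; less 30 min break → 6 h 15 min
Thu: 10:10–21:43 = 11 h 33 min; less 60 min break → 10 h 33 min
Fri: 08:44–16:08 = 7 h 24 min
Sat: 09:43–17:38 = 7 h 55 min; less 10 min break → 7 h 45 min
Sun: 06:55–13:51 = 6 h 56 min; less 45 min break → 6 h 11 min
Total: 10 h 49 min + 3 h 22 min + 6 h 15 min + 10 h 33 min + 7 h 24 min + 7 h 45 min + 6 h 11 min = 52 h 19 min.

52.32 hours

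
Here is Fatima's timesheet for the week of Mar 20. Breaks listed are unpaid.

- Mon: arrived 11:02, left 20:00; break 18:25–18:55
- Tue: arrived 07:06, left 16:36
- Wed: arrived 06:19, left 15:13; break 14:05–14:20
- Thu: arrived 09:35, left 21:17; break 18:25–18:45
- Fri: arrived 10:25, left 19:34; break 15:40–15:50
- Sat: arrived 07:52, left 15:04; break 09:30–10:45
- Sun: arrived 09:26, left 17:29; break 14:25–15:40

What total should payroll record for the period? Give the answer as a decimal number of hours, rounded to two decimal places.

59.72 hours

Mon: 11:02–20:00 = 8 h 58 min; less 30 min break → 8 h 28 min
Tue: 07:06–16:36 = 9 h 30 min
Wed: 06:19–15:13 = 8 h 54 min; less 15 min break → 8 h 39 min
Thu: 09:35–21:17 = 11 h 42 min; less 20 min break → 11 h 22 min
Fri: 10:25–19:34 = 9 h 9 min; less 10 min break → 8 h 59 min
Sat: 07:52–15:04 = 7 h 12 min; less 75 min break → 5 h 57 min
Sun: 09:26–17:29 = 8 h 3 min; less 75 min break → 6 h 48 min
Total: 8 h 28 min + 9 h 30 min + 8 h 39 min + 11 h 22 min + 8 h 59 min + 5 h 57 min + 6 h 48 min = 59 h 43 min.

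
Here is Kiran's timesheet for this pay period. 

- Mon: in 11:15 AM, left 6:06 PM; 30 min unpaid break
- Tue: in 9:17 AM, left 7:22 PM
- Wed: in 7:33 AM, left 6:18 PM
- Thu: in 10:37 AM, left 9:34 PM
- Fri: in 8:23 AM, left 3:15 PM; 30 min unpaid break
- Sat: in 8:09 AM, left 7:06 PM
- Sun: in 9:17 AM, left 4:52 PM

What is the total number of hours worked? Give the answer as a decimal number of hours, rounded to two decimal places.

63.03 hours

Mon: 11:15 AM–6:06 PM = 6 h 51 min; less 30 min break → 6 h 21 min
Tue: 9:17 AM–7:22 PM = 10 h 5 min
Wed: 7:33 AM–6:18 PM = 10 h 45 min
Thu: 10:37 AM–9:34 PM = 10 h 57 min
Fri: 8:23 AM–3:15 PM = 6 h 52 min; less 30 min break → 6 h 22 min
Sat: 8:09 AM–7:06 PM = 10 h 57 min
Sun: 9:17 AM–4:52 PM = 7 h 35 min
Total: 6 h 21 min + 10 h 5 min + 10 h 45 min + 10 h 57 min + 6 h 22 min + 10 h 57 min + 7 h 35 min = 63 h 2 min.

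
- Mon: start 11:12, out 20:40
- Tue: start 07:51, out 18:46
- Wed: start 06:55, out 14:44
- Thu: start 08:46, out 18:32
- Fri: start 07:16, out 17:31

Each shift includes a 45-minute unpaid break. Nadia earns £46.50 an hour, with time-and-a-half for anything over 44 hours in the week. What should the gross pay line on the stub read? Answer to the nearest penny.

£2078.55

Mon: 11:12–20:40 = 9 h 28 min; less 45 min break → 8 h 43 min
Tue: 07:51–18:46 = 10 h 55 min; less 45 min break → 10 h 10 min
Wed: 06:55–14:44 = 7 h 49 min; less 45 min break → 7 h 4 min
Thu: 08:46–18:32 = 9 h 46 min; less 45 min break → 9 h 1 min
Fri: 07:16–17:31 = 10 h 15 min; less 45 min break → 9 h 30 min
Total worked: 44 h 28 min = 2668 min.
Regular 44 h 0 min = 2640 min at £46.50/h; overtime 0 h 28 min = 28 min at £69.75/h.
Pay = (2640 × £46.50 + 28 × £69.75) ÷ 60 = £2078.55.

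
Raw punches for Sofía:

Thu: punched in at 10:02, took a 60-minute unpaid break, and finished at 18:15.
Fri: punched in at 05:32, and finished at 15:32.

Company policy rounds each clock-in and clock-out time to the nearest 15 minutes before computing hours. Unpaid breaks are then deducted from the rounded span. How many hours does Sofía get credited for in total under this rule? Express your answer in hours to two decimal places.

Thu: in 10:02→10:00, out 18:15→18:15; 8 h 15 min − 60 min = 7 h 15 min
Fri: in 05:32→05:30, out 15:32→15:30; 10 h 0 min
Total credited: 17 h 15 min.

17.25 hours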